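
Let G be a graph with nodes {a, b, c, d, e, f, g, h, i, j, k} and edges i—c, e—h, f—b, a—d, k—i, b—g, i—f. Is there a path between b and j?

The component containing b is {b, c, f, g, i, k}, and j is not in it.

No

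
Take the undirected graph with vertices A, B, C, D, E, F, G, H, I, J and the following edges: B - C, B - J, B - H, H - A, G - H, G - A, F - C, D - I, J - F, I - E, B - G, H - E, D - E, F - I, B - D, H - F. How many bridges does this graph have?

0

The edges on the cycle B-J-F-H-G-B are not bridges since each lies on that cycle.
Every edge lies on some cycle, so there are no bridges.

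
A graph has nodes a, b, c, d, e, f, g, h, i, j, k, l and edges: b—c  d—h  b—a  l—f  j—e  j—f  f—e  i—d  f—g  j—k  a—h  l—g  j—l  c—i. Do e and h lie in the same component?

No

The component containing e is {e, f, g, j, k, l}, and h is not in it.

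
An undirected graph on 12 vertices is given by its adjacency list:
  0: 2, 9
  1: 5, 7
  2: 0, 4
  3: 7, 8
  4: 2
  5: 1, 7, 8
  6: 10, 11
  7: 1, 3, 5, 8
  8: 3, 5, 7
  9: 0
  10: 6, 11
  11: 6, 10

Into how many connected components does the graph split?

3

Starting from 6 we can reach 6, 10, 11. That is one component of size 3.
Starting from 0 we can reach 0, 2, 4, 9. That is one component of size 4.
Starting from 1 we can reach 1, 3, 5, 7, 8. That is one component of size 5.
Total: 3 components.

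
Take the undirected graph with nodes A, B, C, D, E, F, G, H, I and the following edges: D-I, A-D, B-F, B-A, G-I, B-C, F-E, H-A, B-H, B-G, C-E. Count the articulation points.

1

Removing B increases the component count from 1 to 2, so B is a cut vertex.
By contrast removing H leaves 1 component; it is not a cut vertex. No other vertex is a cut vertex either.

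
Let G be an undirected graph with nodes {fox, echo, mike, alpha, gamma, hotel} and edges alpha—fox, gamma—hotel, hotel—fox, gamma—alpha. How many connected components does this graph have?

mike is isolated — a component by itself.
echo is isolated — a component by itself.
Starting from fox we can reach fox, alpha, gamma, hotel. That is one component of size 4.
Total: 3 components.

3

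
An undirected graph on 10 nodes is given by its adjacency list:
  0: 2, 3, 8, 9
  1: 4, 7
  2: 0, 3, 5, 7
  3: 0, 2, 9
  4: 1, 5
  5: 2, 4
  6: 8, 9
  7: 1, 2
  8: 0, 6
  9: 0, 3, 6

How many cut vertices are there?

Removing 2 increases the component count from 1 to 2, so 2 is a cut vertex.
By contrast removing 1 leaves 1 component; it is not a cut vertex. No other vertex is a cut vertex either.

1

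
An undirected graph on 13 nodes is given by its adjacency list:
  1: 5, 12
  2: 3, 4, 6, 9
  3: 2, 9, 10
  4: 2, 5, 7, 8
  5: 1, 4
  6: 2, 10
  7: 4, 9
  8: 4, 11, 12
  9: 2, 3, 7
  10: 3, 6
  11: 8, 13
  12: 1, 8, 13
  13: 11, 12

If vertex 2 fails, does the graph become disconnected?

Deleting 2 leaves 1 component (was 1) (its neighbors 3, 4, 6, 9 remain connected to each other), so 2 is not a cut vertex.

No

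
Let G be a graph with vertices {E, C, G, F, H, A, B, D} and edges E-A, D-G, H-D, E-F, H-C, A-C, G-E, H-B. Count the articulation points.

Removing E increases the component count from 1 to 2, so E is a cut vertex.
Removing H increases the component count from 1 to 2, so H is a cut vertex.
By contrast removing A leaves 1 component; it is not a cut vertex. No other vertex is a cut vertex either.

2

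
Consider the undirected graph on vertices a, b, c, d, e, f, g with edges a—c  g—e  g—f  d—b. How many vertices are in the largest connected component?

Starting from b we can reach b, d. That is one component of size 2.
Starting from a we can reach a, c. That is one component of size 2.
Starting from e we can reach e, f, g. That is one component of size 3.
The largest has 3 vertices.

3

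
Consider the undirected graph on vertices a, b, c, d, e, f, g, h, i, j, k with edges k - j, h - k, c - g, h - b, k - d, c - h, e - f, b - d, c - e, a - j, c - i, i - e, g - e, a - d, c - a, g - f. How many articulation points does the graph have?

1

Removing c increases the component count from 1 to 2, so c is a cut vertex.
By contrast removing b leaves 1 component; it is not a cut vertex. No other vertex is a cut vertex either.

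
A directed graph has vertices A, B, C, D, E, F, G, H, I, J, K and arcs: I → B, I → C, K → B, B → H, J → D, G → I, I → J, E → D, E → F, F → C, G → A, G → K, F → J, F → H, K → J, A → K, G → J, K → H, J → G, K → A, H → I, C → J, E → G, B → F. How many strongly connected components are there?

3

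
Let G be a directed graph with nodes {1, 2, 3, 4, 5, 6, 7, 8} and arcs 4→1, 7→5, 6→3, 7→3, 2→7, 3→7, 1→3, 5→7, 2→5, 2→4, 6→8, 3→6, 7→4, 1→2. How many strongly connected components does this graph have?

2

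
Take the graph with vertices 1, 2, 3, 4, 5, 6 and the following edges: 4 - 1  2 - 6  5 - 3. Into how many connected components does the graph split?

3

Starting from 2 we can reach 2, 6. That is one component of size 2.
Starting from 3 we can reach 3, 5. That is one component of size 2.
Starting from 1 we can reach 1, 4. That is one component of size 2.
Total: 3 components.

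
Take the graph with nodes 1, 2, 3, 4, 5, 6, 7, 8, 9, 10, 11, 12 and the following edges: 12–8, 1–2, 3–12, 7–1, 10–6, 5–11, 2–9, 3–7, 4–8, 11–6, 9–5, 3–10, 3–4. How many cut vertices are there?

Removing 3 increases the component count from 1 to 2, so 3 is a cut vertex.
By contrast removing 7 leaves 1 component; it is not a cut vertex. No other vertex is a cut vertex either.

1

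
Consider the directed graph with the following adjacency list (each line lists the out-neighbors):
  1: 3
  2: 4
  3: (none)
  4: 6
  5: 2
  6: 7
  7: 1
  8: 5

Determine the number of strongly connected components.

{5} is an SCC by itself.
{1} is an SCC by itself.
{6} is an SCC by itself.
{4} is an SCC by itself.
{8} is an SCC by itself.
(and 3 more singleton SCCs)
That gives 8 strongly connected components.

8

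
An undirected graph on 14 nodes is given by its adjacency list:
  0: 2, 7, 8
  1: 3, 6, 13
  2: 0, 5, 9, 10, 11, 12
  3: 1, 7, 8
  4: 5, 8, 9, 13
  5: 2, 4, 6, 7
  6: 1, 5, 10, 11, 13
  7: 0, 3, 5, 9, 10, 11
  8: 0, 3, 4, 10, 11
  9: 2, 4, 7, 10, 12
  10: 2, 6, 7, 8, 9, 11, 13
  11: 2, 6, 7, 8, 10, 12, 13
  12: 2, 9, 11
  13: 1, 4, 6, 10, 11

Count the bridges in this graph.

0

The edges on the cycle 5-6-1-13-4-5 are not bridges since each lies on that cycle.
Every edge lies on some cycle, so there are no bridges.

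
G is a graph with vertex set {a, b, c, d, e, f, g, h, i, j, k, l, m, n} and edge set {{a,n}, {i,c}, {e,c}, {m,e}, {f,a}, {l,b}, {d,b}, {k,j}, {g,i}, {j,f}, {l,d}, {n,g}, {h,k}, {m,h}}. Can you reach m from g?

Yes

From g we can reach a, c, e, f, g, h, i, j, k, m, n, which includes m.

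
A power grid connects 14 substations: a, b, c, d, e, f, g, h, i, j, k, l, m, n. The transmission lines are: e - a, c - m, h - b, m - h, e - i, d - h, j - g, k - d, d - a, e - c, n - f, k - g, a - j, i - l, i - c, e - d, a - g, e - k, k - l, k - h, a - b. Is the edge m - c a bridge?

After removing m - c, the path m-h-k-e-c still connects them, so the edge is not a bridge.

No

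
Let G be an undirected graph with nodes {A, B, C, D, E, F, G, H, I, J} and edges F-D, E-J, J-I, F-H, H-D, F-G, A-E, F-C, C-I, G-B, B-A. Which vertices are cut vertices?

F

Removing F increases the component count from 1 to 2, so F is a cut vertex.
By contrast removing G leaves 1 component; it is not a cut vertex. No other vertex is a cut vertex either.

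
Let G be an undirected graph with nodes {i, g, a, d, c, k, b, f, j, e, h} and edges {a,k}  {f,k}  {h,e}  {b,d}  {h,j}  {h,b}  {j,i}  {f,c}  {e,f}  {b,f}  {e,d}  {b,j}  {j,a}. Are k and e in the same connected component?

Yes

From k we can reach a, b, c, d, e, f, h, i, j, k, which includes e.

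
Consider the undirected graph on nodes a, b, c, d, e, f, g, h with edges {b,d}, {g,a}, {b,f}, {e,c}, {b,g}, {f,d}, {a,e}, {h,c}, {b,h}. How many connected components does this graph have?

1

Starting from a we can reach a, b, c, d, e, f, g, h. That is one component of size 8.
Total: 1 component.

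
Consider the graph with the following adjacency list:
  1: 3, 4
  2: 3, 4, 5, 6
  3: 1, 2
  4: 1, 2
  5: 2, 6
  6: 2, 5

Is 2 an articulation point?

Yes

Deleting 2 raises the number of components from 1 to 2, so 2 is a cut vertex.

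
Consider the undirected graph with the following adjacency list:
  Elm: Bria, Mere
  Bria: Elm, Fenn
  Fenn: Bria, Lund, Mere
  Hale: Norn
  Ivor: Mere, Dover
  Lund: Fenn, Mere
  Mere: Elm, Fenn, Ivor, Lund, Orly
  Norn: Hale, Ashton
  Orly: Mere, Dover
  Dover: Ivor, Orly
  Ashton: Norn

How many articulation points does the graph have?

Removing Mere increases the component count from 2 to 3, so Mere is a cut vertex.
Removing Norn increases the component count from 2 to 3, so Norn is a cut vertex.
By contrast removing Bria leaves 2 components; it is not a cut vertex. No other vertex is a cut vertex either.

2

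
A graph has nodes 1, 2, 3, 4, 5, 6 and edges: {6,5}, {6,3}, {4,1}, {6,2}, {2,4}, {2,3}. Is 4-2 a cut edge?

Removing 4-2 leaves no path between 4 and 2: the component count goes from 1 to 2. So it is a bridge.

Yes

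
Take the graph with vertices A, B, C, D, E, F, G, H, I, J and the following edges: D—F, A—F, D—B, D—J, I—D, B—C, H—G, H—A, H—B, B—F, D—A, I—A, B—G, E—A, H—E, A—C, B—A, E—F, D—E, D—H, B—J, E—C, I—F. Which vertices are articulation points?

Removing F, for instance, still leaves 1 component. No single vertex removal increases the component count — the graph has no articulation points.

none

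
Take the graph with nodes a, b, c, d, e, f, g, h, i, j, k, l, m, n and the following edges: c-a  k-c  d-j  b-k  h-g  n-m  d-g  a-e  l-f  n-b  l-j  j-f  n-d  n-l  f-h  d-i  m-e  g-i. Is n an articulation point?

Deleting n raises the number of components from 1 to 2, so n is a cut vertex.

Yes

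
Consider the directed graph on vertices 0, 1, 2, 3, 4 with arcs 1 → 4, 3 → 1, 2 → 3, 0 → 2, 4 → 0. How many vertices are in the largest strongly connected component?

{0, 1, 2, 3, 4} are all mutually reachable — one SCC of size 5.
The largest has 5 vertices.

5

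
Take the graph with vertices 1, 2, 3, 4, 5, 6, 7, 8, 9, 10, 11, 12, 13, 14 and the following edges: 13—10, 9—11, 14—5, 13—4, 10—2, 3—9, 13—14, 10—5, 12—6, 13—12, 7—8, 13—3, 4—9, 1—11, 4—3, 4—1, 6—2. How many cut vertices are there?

1

Removing 13 increases the component count from 2 to 3, so 13 is a cut vertex.
By contrast removing 1 leaves 2 components; it is not a cut vertex. No other vertex is a cut vertex either.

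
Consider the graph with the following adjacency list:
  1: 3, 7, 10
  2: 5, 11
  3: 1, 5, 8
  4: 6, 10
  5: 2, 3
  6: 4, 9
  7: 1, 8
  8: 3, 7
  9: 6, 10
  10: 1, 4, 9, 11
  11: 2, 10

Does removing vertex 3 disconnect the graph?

No

Deleting 3 leaves 1 component (was 1) (its neighbors 1, 5, 8 remain connected to each other), so 3 is not a cut vertex.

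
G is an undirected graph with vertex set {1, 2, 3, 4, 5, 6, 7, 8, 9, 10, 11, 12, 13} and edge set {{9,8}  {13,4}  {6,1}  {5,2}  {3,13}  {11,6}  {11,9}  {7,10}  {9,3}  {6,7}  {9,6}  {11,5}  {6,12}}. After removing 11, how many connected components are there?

With 11 gone, the remaining components are: {2, 5}; {1, 3, 4, 6, 7, 8, 9, 10, 12, 13}.
That is 2 components.

2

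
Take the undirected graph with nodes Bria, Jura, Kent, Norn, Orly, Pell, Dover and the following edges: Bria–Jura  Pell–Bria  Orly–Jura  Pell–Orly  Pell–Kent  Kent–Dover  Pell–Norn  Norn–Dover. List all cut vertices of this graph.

Removing Pell increases the component count from 1 to 2, so Pell is a cut vertex.
By contrast removing Norn leaves 1 component; it is not a cut vertex. No other vertex is a cut vertex either.

Pell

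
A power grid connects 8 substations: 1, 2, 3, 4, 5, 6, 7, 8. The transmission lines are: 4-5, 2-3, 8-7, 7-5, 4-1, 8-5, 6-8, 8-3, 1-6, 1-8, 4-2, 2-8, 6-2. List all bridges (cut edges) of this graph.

none

The edges on the cycle 8-7-5-8 are not bridges since each lies on that cycle.
Every edge lies on some cycle, so there are no bridges.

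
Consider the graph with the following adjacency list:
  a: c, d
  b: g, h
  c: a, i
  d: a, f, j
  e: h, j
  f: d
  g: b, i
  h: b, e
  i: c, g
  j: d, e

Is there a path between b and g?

From b we can reach a, b, c, d, e, f, g, h, i, j, which includes g.

Yes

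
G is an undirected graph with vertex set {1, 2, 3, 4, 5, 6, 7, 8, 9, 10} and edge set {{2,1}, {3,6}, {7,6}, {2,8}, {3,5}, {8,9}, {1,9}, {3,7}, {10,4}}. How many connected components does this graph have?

Starting from 4 we can reach 4, 10. That is one component of size 2.
Starting from 1 we can reach 1, 2, 8, 9. That is one component of size 4.
Starting from 3 we can reach 3, 5, 6, 7. That is one component of size 4.
Total: 3 components.

3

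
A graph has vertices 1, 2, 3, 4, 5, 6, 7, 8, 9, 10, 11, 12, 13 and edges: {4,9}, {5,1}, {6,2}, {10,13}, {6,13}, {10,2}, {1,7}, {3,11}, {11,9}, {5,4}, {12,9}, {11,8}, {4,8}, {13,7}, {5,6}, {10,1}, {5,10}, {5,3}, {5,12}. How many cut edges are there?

0

The edges on the cycle 5-3-11-8-4-5 are not bridges since each lies on that cycle.
Every edge lies on some cycle, so there are no bridges.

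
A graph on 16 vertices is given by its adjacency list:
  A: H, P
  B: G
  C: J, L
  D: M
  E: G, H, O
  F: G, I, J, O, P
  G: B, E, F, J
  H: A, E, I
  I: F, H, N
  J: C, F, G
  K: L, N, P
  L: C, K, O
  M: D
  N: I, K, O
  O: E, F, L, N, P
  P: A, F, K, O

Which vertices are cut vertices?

Removing G increases the component count from 2 to 3, so G is a cut vertex.
By contrast removing C leaves 2 components; it is not a cut vertex. No other vertex is a cut vertex either.

G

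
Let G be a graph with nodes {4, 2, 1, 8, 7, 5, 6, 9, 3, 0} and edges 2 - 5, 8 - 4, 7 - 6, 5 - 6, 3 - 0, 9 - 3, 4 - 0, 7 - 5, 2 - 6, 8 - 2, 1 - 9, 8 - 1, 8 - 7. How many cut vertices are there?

1

Removing 8 increases the component count from 1 to 2, so 8 is a cut vertex.
By contrast removing 6 leaves 1 component; it is not a cut vertex. No other vertex is a cut vertex either.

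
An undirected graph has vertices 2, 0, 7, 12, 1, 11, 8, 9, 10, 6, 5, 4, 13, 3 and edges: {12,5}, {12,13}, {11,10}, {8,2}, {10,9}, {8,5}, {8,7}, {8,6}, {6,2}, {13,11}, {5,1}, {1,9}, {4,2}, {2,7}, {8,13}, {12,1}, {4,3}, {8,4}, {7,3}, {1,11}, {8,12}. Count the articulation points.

1

Removing 8 increases the component count from 2 to 3, so 8 is a cut vertex.
By contrast removing 10 leaves 2 components; it is not a cut vertex. No other vertex is a cut vertex either.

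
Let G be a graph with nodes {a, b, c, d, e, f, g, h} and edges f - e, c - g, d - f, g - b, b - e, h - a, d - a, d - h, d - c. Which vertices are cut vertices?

d

Removing d increases the component count from 1 to 2, so d is a cut vertex.
By contrast removing b leaves 1 component; it is not a cut vertex. No other vertex is a cut vertex either.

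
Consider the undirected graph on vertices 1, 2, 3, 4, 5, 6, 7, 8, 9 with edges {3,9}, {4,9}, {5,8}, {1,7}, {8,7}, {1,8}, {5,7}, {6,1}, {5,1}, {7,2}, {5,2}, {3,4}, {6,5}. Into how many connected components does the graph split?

Starting from 3 we can reach 3, 4, 9. That is one component of size 3.
Starting from 1 we can reach 1, 2, 5, 6, 7, 8. That is one component of size 6.
Total: 2 components.

2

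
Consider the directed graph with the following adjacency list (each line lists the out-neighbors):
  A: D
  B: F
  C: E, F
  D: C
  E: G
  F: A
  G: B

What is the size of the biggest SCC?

7

{A, B, C, D, E, F, G} are all mutually reachable — one SCC of size 7.
The largest has 7 vertices.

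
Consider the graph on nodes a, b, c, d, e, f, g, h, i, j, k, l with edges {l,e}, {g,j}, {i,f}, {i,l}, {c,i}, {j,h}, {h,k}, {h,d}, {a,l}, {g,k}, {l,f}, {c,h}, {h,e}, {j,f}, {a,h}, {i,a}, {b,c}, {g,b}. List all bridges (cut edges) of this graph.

The edges on the cycle g-b-c-i-a-h-k-g are not bridges since each lies on that cycle.
But removing d—h disconnects d from h — this is a bridge.

d-h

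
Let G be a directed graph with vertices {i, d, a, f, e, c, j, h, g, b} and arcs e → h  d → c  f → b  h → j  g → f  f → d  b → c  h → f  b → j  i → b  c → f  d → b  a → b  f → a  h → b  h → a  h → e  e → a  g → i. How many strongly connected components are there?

{a, b, c, d, f} are all mutually reachable — one SCC of size 5.
{e, h} are all mutually reachable — one SCC of size 2.
{j} is an SCC by itself.
{i} is an SCC by itself.
{g} is an SCC by itself.
That gives 5 strongly connected components.

5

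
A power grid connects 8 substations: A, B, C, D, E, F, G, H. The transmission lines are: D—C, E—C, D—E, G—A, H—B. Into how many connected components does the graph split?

4

F is isolated — a component by itself.
Starting from A we can reach A, G. That is one component of size 2.
Starting from B we can reach B, H. That is one component of size 2.
Starting from C we can reach C, D, E. That is one component of size 3.
Total: 4 components.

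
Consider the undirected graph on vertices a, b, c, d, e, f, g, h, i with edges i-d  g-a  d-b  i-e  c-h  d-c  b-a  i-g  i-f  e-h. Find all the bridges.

f-i

The edges on the cycle i-d-b-a-g-i are not bridges since each lies on that cycle.
But removing i-f disconnects i from f — this is a bridge.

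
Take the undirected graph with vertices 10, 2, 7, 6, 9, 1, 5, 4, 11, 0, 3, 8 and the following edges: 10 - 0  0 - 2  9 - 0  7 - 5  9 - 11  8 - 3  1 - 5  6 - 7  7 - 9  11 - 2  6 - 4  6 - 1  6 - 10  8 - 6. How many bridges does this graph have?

3

The edges on the cycle 6-7-9-11-2-0-10-6 are not bridges since each lies on that cycle.
But removing 8 - 6 disconnects 8 from 6; removing 8 - 3 disconnects 8 from 3; removing 6 - 4 disconnects 6 from 4 — these are bridges.
That makes 3 bridges.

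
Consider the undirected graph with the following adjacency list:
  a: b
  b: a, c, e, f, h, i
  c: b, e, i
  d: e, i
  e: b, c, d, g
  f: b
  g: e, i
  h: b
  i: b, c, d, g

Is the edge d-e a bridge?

No

After removing d-e, the path d-i-b-e still connects them, so the edge is not a bridge.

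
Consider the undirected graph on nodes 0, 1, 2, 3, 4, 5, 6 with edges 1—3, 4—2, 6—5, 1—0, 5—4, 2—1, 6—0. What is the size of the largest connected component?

Starting from 0 we can reach 0, 1, 2, 3, 4, 5, 6. That is one component of size 7.
The largest has 7 vertices.

7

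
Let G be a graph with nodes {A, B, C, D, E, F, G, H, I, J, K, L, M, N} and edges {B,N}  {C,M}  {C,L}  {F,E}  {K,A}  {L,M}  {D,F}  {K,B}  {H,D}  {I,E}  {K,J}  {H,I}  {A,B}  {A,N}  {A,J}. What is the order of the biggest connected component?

G is isolated — a component by itself.
Starting from C we can reach C, L, M. That is one component of size 3.
Starting from A we can reach A, B, J, K, N. That is one component of size 5.
Starting from D we can reach D, E, F, H, I. That is one component of size 5.
The largest has 5 vertices.

5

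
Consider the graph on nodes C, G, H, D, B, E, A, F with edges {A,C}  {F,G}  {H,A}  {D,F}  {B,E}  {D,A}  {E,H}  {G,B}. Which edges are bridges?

A-C

The edges on the cycle D-F-G-B-E-H-A-D are not bridges since each lies on that cycle.
But removing A - C disconnects A from C — this is a bridge.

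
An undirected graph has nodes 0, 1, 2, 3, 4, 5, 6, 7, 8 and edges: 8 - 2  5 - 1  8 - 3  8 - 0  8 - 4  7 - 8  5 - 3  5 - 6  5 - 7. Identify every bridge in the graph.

0-8, 1-5, 2-8, 4-8, 5-6

The edges on the cycle 5-7-8-3-5 are not bridges since each lies on that cycle.
But removing 4 - 8 disconnects 4 from 8; removing 8 - 0 disconnects 8 from 0; removing 5 - 1 disconnects 5 from 1; removing 5 - 6 disconnects 5 from 6 — these are bridges.
In total 5 edges are bridges.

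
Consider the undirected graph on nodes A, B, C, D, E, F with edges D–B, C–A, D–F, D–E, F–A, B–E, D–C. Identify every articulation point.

Removing D increases the component count from 1 to 2, so D is a cut vertex.
By contrast removing E leaves 1 component; it is not a cut vertex. No other vertex is a cut vertex either.

D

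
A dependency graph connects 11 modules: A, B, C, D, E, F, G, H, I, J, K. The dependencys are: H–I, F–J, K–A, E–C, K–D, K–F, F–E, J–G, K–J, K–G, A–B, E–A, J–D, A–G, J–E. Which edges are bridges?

A-B, C-E, H-I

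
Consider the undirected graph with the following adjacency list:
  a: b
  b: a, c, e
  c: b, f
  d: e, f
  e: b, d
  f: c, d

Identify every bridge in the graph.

The edges on the cycle d-e-b-c-f-d are not bridges since each lies on that cycle.
But removing b-a disconnects b from a — this is a bridge.

a-b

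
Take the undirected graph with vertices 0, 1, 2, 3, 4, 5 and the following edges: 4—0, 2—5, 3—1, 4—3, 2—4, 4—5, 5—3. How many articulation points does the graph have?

2

Removing 3 increases the component count from 1 to 2, so 3 is a cut vertex.
Removing 4 increases the component count from 1 to 2, so 4 is a cut vertex.
By contrast removing 5 leaves 1 component; it is not a cut vertex. No other vertex is a cut vertex either.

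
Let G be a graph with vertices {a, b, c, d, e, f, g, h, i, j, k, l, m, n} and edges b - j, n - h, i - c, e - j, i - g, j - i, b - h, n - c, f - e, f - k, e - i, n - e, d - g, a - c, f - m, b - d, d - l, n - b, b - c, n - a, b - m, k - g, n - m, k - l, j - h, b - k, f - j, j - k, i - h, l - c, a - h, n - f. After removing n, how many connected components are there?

1

With n gone, the remaining components are: {a, b, c, d, e, f, g, h, i, j, k, l, m}.
That is 1 component.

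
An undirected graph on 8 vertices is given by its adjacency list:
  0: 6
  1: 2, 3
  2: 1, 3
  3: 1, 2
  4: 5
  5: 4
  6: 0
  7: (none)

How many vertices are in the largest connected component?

7 is isolated — a component by itself.
Starting from 4 we can reach 4, 5. That is one component of size 2.
Starting from 0 we can reach 0, 6. That is one component of size 2.
Starting from 1 we can reach 1, 2, 3. That is one component of size 3.
The largest has 3 vertices.

3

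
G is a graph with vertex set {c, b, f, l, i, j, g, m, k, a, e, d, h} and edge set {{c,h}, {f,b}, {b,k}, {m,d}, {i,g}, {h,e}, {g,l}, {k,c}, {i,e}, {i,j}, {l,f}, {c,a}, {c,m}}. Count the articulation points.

3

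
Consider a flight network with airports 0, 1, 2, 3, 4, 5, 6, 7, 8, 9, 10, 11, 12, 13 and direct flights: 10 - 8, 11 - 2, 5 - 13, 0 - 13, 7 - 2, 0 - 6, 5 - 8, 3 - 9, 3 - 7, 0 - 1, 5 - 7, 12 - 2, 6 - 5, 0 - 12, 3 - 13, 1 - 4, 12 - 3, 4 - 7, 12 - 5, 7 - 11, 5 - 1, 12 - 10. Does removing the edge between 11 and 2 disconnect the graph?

No

After removing 11 - 2, the path 11-7-2 still connects them, so the edge is not a bridge.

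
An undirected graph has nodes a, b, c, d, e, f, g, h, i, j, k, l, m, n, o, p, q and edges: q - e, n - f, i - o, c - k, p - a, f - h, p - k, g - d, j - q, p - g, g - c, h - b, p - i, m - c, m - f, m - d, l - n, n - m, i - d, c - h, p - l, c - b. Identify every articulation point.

i, p, q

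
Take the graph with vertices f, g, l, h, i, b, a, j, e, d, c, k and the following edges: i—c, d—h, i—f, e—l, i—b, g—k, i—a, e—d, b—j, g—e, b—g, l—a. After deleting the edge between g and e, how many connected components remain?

1

g and e are still connected via g-b-i-a-l-e, so the component count stays at 1.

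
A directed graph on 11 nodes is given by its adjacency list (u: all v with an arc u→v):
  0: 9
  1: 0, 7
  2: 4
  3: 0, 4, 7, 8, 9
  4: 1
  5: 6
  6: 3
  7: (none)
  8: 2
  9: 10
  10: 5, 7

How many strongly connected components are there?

2

{0, 1, 2, 3, 4, 5, 6, 8, 9, 10} are all mutually reachable — one SCC of size 10.
{7} is an SCC by itself.
That gives 2 strongly connected components.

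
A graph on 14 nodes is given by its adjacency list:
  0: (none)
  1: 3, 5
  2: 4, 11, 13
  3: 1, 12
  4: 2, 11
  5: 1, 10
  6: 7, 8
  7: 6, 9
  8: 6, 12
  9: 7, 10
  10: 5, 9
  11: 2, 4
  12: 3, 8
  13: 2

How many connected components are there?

3

0 is isolated — a component by itself.
Starting from 2 we can reach 2, 4, 11, 13. That is one component of size 4.
Starting from 1 we can reach 1, 3, 5, 6, 7, 8, 9, 10, 12. That is one component of size 9.
Total: 3 components.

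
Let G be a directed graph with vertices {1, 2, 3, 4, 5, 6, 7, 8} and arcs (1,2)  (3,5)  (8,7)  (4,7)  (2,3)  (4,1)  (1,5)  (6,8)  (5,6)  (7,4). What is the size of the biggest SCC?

8

{1, 2, 3, 4, 5, 6, 7, 8} are all mutually reachable — one SCC of size 8.
The largest has 8 vertices.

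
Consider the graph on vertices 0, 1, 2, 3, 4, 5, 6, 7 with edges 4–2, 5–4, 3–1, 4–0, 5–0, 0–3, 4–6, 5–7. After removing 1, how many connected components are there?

1

With 1 gone, the remaining components are: {0, 2, 3, 4, 5, 6, 7}.
That is 1 component.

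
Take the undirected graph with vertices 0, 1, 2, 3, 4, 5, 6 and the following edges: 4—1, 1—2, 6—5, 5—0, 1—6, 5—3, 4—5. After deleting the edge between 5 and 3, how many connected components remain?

2

Before removal there is 1 component.
5—3 is a bridge — removing it separates 5's side from 3's side.
After removal: 2 components.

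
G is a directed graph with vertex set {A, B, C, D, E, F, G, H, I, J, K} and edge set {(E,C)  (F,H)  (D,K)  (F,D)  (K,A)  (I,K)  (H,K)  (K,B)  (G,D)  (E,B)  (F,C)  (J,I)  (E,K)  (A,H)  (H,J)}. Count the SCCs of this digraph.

{A, H, I, J, K} are all mutually reachable — one SCC of size 5.
{E} is an SCC by itself.
{B} is an SCC by itself.
{G} is an SCC by itself.
{C} is an SCC by itself.
(and 2 more singleton SCCs)
That gives 7 strongly connected components.

7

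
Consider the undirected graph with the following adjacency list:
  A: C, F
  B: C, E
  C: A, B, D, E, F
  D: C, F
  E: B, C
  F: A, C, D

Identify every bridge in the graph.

none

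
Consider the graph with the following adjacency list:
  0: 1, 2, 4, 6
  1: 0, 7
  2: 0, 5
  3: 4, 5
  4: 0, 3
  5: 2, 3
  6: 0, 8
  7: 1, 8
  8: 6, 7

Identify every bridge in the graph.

none

The edges on the cycle 0-4-3-5-2-0 are not bridges since each lies on that cycle.
Every edge lies on some cycle, so there are no bridges.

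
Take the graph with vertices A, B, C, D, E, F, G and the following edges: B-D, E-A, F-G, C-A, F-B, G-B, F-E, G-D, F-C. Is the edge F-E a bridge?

After removing F-E, the path F-C-A-E still connects them, so the edge is not a bridge.

No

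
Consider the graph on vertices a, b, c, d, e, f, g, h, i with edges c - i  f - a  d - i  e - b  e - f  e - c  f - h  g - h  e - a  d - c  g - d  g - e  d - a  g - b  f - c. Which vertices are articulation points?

none

Removing f, for instance, still leaves 1 component. No single vertex removal increases the component count — the graph has no articulation points.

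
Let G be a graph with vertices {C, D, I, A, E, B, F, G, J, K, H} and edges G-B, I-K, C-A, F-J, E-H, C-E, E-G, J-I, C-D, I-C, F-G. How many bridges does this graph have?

The edges on the cycle F-J-I-C-E-G-F are not bridges since each lies on that cycle.
But removing D-C disconnects D from C; removing A-C disconnects A from C; removing G-B disconnects G from B; removing K-I disconnects K from I — these are bridges.
In total 5 edges are bridges.

5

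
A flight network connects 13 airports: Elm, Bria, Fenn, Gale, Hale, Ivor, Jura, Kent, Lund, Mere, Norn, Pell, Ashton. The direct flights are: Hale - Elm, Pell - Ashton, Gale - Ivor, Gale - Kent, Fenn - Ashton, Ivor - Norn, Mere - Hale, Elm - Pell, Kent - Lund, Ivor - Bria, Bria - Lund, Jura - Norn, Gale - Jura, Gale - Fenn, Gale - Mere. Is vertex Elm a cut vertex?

No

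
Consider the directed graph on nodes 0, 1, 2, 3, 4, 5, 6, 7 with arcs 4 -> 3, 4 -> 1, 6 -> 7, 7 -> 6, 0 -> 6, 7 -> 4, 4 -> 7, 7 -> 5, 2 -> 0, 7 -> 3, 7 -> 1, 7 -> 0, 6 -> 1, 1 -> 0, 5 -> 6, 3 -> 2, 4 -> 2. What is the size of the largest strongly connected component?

8

{0, 1, 2, 3, 4, 5, 6, 7} are all mutually reachable — one SCC of size 8.
The largest has 8 vertices.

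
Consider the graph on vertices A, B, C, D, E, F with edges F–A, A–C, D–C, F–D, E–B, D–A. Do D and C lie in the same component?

Yes

From D we can reach A, C, D, F, which includes C.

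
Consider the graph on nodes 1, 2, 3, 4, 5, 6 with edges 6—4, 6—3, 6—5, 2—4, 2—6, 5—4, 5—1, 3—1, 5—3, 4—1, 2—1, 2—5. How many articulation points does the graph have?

0

Removing 6, for instance, still leaves 1 component. No single vertex removal increases the component count — the graph has no articulation points.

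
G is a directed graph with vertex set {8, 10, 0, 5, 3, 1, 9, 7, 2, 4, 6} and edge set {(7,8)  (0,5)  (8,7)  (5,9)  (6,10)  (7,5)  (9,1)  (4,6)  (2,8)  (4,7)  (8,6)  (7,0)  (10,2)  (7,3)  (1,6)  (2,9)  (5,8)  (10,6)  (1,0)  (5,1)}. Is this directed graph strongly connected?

No

There is no directed path from 6 to 4, so the graph is not strongly connected.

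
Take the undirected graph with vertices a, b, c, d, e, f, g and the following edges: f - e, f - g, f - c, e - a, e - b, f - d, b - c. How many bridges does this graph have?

The edges on the cycle f-e-b-c-f are not bridges since each lies on that cycle.
But removing e - a disconnects e from a; removing f - d disconnects f from d; removing f - g disconnects f from g — these are bridges.
That makes 3 bridges.

3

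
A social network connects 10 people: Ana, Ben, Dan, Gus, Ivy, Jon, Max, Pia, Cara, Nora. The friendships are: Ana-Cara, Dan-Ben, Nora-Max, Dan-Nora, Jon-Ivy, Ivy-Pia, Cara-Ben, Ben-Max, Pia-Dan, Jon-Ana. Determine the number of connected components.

2

Gus is isolated — a component by itself.
Starting from Ana we can reach Ana, Ben, Dan, Ivy, Jon, Max, Pia, Cara, Nora. That is one component of size 9.
Total: 2 components.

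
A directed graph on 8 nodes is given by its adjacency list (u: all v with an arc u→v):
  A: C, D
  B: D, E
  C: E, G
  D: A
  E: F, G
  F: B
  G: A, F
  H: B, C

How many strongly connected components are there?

{A, B, C, D, E, F, G} are all mutually reachable — one SCC of size 7.
{H} is an SCC by itself.
That gives 2 strongly connected components.

2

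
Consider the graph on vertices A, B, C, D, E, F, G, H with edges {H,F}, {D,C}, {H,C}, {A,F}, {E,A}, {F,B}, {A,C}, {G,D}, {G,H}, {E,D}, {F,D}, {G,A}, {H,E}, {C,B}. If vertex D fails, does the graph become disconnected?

No

Deleting D leaves 1 component (was 1) (its neighbors C, E, F, G remain connected to each other), so D is not a cut vertex.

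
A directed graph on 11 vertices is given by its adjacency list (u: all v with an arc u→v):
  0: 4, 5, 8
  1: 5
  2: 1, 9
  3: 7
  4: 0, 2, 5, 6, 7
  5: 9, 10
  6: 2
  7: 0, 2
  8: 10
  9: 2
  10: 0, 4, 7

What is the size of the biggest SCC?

10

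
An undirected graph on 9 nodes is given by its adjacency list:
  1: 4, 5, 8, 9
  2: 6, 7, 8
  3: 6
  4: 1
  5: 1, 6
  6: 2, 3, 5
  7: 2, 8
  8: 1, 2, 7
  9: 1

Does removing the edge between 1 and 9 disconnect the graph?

Removing 1-9 leaves no path between 1 and 9: the component count goes from 1 to 2. So it is a bridge.

Yes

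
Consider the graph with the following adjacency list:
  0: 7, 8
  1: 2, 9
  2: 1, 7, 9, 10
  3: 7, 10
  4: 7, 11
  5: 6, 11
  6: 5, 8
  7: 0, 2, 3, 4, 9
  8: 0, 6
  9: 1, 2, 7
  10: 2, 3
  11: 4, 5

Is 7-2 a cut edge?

No

After removing 7-2, the path 7-9-2 still connects them, so the edge is not a bridge.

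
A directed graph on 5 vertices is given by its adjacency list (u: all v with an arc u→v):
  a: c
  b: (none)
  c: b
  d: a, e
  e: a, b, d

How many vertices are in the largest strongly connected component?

2

{d, e} are all mutually reachable — one SCC of size 2.
{b} is an SCC by itself.
{c} is an SCC by itself.
{a} is an SCC by itself.
The largest has 2 vertices.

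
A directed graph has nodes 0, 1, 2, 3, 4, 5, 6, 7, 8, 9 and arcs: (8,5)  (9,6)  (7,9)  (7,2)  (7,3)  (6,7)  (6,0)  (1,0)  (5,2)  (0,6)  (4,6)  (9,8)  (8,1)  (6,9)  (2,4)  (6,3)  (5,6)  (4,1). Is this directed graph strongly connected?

There is no directed path from 3 to 2, so the graph is not strongly connected.

No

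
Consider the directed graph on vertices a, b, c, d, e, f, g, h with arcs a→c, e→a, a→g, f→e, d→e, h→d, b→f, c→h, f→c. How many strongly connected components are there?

4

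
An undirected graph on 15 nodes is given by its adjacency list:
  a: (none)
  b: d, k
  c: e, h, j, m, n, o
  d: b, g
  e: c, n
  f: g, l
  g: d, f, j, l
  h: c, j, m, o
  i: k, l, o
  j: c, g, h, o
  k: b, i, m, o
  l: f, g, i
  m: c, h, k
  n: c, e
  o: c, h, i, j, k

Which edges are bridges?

The edges on the cycle c-n-e-c are not bridges since each lies on that cycle.
Every edge lies on some cycle, so there are no bridges.

none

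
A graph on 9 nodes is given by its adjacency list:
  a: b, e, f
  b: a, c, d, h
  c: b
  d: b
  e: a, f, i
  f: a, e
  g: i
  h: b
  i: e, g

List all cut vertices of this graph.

a, b, e, i

Removing a increases the component count from 1 to 2, so a is a cut vertex.
Removing b increases the component count from 1 to 4, so b is a cut vertex.
Removing e increases the component count from 1 to 2, so e is a cut vertex.
Likewise i is a cut vertex.
By contrast removing g leaves 1 component; it is not a cut vertex. No other vertex is a cut vertex either.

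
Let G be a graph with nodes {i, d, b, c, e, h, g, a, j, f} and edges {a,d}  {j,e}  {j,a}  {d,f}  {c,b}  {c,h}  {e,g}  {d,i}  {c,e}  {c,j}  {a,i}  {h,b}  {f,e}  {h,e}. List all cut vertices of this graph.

e

Removing e increases the component count from 1 to 2, so e is a cut vertex.
By contrast removing i leaves 1 component; it is not a cut vertex. No other vertex is a cut vertex either.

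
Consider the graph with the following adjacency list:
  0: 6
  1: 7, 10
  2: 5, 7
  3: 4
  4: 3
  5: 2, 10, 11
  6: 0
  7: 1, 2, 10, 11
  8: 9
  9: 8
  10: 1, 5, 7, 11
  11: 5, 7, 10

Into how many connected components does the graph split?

4

Starting from 3 we can reach 3, 4. That is one component of size 2.
Starting from 8 we can reach 8, 9. That is one component of size 2.
Starting from 0 we can reach 0, 6. That is one component of size 2.
Starting from 1 we can reach 1, 2, 5, 7, 10, 11. That is one component of size 6.
Total: 4 components.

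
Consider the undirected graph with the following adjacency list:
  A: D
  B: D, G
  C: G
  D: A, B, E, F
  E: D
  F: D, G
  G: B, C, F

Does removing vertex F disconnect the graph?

No

Deleting F leaves 1 component (was 1) (its neighbors D, G remain connected to each other), so F is not a cut vertex.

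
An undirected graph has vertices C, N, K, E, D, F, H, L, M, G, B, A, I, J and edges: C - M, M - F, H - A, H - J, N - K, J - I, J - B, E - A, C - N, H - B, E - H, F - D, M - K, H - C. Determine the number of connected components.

3

G is isolated — a component by itself.
L is isolated — a component by itself.
Starting from A we can reach A, B, C, D, E, F, H, I, J, K, M, N. That is one component of size 12.
Total: 3 components.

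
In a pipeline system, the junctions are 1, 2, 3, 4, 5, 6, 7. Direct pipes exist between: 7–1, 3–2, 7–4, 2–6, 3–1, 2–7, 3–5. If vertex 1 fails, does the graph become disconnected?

No

Deleting 1 leaves 1 component (was 1) (its neighbors 3, 7 remain connected to each other), so 1 is not a cut vertex.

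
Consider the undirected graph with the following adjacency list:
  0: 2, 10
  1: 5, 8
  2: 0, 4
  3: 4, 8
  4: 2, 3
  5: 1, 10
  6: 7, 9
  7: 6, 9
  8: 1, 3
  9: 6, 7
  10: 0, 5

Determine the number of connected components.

2

Starting from 6 we can reach 6, 7, 9. That is one component of size 3.
Starting from 0 we can reach 0, 1, 2, 3, 4, 5, 8, 10. That is one component of size 8.
Total: 2 components.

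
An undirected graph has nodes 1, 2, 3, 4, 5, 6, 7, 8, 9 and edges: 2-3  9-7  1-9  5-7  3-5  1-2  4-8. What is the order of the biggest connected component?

6

6 is isolated — a component by itself.
Starting from 4 we can reach 4, 8. That is one component of size 2.
Starting from 1 we can reach 1, 2, 3, 5, 7, 9. That is one component of size 6.
The largest has 6 vertices.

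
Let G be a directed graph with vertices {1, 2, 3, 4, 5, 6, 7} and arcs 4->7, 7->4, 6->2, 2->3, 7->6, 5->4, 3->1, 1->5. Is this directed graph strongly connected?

Yes

From 3 we can reach every vertex (1, 2, 3, 4, 5, 6, 7), and every vertex can reach 3 (1, 2, 3, 4, 5, 6, 7). So the whole graph is one strongly connected component.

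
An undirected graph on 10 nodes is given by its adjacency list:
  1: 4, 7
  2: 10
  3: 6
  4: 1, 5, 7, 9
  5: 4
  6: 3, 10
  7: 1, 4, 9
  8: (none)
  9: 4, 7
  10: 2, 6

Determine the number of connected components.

3

8 is isolated — a component by itself.
Starting from 2 we can reach 2, 3, 6, 10. That is one component of size 4.
Starting from 1 we can reach 1, 4, 5, 7, 9. That is one component of size 5.
Total: 3 components.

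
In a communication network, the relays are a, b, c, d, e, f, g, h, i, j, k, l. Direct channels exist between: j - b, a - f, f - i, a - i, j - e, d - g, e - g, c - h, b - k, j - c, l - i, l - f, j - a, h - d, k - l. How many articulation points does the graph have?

1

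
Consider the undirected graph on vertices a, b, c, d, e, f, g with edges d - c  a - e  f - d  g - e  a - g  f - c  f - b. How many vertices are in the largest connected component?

4

Starting from a we can reach a, e, g. That is one component of size 3.
Starting from b we can reach b, c, d, f. That is one component of size 4.
The largest has 4 vertices.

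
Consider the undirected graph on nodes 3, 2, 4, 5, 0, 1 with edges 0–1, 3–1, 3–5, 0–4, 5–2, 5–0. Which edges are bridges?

The edges on the cycle 3-5-0-1-3 are not bridges since each lies on that cycle.
But removing 0–4 disconnects 0 from 4; removing 5–2 disconnects 5 from 2 — these are bridges.

0-4, 2-5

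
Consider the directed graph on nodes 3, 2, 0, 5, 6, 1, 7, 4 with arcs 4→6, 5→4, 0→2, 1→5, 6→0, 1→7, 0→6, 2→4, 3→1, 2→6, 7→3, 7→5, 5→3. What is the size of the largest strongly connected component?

4

{1, 3, 5, 7} are all mutually reachable — one SCC of size 4.
{0, 2, 4, 6} are all mutually reachable — one SCC of size 4.
The largest has 4 vertices.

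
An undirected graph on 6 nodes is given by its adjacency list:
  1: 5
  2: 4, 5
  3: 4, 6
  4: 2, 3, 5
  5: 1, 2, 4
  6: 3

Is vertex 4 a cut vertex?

Yes

Deleting 4 raises the number of components from 1 to 2, so 4 is a cut vertex.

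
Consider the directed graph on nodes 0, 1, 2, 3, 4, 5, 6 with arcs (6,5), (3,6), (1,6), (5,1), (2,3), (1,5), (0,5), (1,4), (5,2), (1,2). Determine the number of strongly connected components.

3

{1, 2, 3, 5, 6} are all mutually reachable — one SCC of size 5.
{4} is an SCC by itself.
{0} is an SCC by itself.
That gives 3 strongly connected components.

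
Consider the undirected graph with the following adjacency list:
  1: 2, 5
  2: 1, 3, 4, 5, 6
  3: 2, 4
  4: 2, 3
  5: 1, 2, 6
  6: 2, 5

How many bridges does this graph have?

The edges on the cycle 2-4-3-2 are not bridges since each lies on that cycle.
Every edge lies on some cycle, so there are no bridges.

0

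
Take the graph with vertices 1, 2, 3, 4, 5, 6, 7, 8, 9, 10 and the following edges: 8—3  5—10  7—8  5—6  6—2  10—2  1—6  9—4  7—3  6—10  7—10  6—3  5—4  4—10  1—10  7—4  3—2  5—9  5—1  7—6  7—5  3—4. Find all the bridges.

none

The edges on the cycle 7-5-1-6-7 are not bridges since each lies on that cycle.
Every edge lies on some cycle, so there are no bridges.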